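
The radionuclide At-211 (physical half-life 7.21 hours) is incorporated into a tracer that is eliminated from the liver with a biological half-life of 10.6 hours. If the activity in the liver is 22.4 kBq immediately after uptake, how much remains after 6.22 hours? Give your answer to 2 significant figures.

1/t_eff = 1/t_phys + 1/t_biol = 1/7.21 + 1/10.6 = 0.23304 per hour.
t_eff = 7.21 × 10.6 / (7.21 + 10.6) ≈ 4.2912 hours.
Remaining = 22.4 × (1/2)^(6.22/4.2912) = 22.4 × (1/2)^1.4495 ≈ 8.2018 kBq.

8.2 kBq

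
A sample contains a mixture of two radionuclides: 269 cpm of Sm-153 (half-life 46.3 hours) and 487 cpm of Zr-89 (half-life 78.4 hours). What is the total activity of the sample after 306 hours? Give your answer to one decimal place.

35.3 cpm

Sm-153: 269 × (1/2)^(306/46.3) = 269 × (1/2)^6.6091 ≈ 2.7556 cpm.
Zr-89: 487 × (1/2)^(306/78.4) = 487 × (1/2)^3.9031 ≈ 32.553 cpm.
Total = 2.7556 + 32.553 ≈ 35.309 cpm.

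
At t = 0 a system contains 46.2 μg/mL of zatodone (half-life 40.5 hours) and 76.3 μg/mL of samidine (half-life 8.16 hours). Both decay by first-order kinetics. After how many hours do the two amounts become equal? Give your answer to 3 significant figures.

7.40 hours

Set 46.2·(1/2)^(t/40.5) = 76.3·(1/2)^(t/8.16).
Taking log₂: log₂(46.2/76.3) = t·(1/40.5 − 1/8.16).
log₂(0.6055) = -0.72379; 1/40.5 − 1/8.16 = -0.097858.
t = -0.72379 / -0.097858 ≈ 7.3964 hours.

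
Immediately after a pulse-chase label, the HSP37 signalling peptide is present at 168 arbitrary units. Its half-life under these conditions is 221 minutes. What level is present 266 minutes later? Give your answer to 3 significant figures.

72.9 arbitrary units

Number of half-lives: n = 266/221 ≈ 1.2036.
Remaining = 168 × (1/2)^1.2036 = 168 × 0.43418 ≈ 72.943 arbitrary units.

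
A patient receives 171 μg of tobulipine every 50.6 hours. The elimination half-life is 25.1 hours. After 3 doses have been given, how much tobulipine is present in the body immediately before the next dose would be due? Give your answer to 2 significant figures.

The 3 doses were given 151.8, 101.2, 50.6 hours ago.
Total = 171·(1/2)^(151.8/25.1) + 171·(1/2)^(101.2/25.1) + 171·(1/2)^(50.6/25.1)
      = 2.5848 + 10.454 + 42.28 ≈ 55.319 μg.

55 μg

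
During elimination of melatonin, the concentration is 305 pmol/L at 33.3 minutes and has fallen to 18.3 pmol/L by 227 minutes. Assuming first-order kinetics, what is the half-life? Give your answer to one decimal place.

47.7 minutes

Over Δt = 227 − 33.3 = 193.7 minutes, the level fell by a factor of 305/18.3 ≈ 16.667.
n = log₂(16.667) ≈ 4.0589 half-lives, so t½ = 193.7/4.0589 ≈ 47.722 minutes.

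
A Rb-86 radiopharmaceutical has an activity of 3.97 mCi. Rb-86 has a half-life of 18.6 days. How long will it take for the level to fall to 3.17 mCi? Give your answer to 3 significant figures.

6.04 days

Fraction remaining = 3.17/3.97 ≈ 0.79849.
n = log₂(3.97/3.17) = ln(1.2524)/ln 2 ≈ 0.32466 half-lives.
t = n × t½ = 0.32466 × 18.6 ≈ 6.0386 days.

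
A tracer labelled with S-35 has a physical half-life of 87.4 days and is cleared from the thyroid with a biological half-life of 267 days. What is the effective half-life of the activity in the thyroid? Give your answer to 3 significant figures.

65.8 days

1/t_eff = 1/t_phys + 1/t_biol = 1/87.4 + 1/267 = 0.015187 per day.
t_eff = 87.4 × 267 / (87.4 + 267) ≈ 65.846 days.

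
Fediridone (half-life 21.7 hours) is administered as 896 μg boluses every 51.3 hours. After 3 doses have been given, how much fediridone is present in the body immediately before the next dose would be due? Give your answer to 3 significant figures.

214 μg

The 3 doses were given 153.9, 102.6, 51.3 hours ago.
Total = 896·(1/2)^(153.9/21.7) + 896·(1/2)^(102.6/21.7) + 896·(1/2)^(51.3/21.7)
      = 6.5668 + 33.807 + 174.04 ≈ 214.42 μg.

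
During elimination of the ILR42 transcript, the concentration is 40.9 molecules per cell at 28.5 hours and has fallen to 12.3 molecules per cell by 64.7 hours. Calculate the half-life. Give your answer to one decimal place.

Over Δt = 64.7 − 28.5 = 36.2 hours, the level fell by a factor of 40.9/12.3 ≈ 3.3252.
n = log₂(3.3252) ≈ 1.7334 half-lives, so t½ = 36.2/1.7334 ≈ 20.883 hours.

20.9 hours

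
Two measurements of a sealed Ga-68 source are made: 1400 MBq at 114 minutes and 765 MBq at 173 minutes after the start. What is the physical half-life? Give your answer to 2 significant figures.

68 minutes

Over Δt = 173 − 114 = 59 minutes, the level fell by a factor of 1400/765 ≈ 1.8301.
n = log₂(1.8301) ≈ 0.8719 half-lives, so t½ = 59/0.8719 ≈ 67.669 minutes.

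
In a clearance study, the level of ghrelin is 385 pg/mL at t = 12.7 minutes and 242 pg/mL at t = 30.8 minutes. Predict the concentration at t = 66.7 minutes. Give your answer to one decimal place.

Over Δt = 30.8 − 12.7 = 18.1 minutes, the level fell by a factor of 385/242 ≈ 1.5909.
n = log₂(1.5909) ≈ 0.66985 half-lives, so t½ = 18.1/0.66985 ≈ 27.021 minutes.
From t = 30.8 to t = 66.7: 242 × (1/2)^((66.7−30.8)/27.021) ≈ 96.353 pg/mL.

96.4 pg/mL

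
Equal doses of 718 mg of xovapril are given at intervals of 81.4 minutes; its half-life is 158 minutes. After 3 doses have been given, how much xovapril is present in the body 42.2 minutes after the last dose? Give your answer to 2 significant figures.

1300 mg

The 3 doses were given 205, 123.6, 42.2 minutes ago.
Total = 718·(1/2)^(205/158) + 718·(1/2)^(123.6/158) + 718·(1/2)^(42.2/158)
      = 292.11 + 417.48 + 596.65 ≈ 1306.2 mg.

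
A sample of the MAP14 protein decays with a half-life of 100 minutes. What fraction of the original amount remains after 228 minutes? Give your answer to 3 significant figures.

n = 228/100 ≈ 2.28 half-lives.
Fraction remaining = (1/2)^2.28 ≈ 0.2059.

0.206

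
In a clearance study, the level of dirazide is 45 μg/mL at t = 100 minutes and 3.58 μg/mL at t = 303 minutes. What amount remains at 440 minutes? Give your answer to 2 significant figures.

0.65 μg/mL

Over Δt = 303 − 100 = 203 minutes, the level fell by a factor of 45/3.58 ≈ 12.57.
n = log₂(12.57) ≈ 3.6519 half-lives, so t½ = 203/3.6519 ≈ 55.588 minutes.
From t = 303 to t = 440: 3.58 × (1/2)^((440−303)/55.588) ≈ 0.64859 μg/mL.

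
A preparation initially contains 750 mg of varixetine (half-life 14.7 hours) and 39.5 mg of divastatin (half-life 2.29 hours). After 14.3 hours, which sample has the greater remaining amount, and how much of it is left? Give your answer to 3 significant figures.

varixetine: 750 × (1/2)^0.97279 ≈ 382.14 mg.
divastatin: 39.5 × (1/2)^6.2445 ≈ 0.52096 mg.
Varixetine has more remaining, at ≈ 382.14 mg.

varixetine, 382 mg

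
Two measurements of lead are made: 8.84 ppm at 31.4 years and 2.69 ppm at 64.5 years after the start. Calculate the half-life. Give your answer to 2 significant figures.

19 years

Over Δt = 64.5 − 31.4 = 33.1 years, the level fell by a factor of 8.84/2.69 ≈ 3.2862.
n = log₂(3.2862) ≈ 1.7164 half-lives, so t½ = 33.1/1.7164 ≈ 19.284 years.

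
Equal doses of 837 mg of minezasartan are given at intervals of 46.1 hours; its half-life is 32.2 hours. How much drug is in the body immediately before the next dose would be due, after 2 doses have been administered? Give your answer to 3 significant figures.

The 2 doses were given 92.2, 46.1 hours ago.
Total = 837·(1/2)^(92.2/32.2) + 837·(1/2)^(46.1/32.2)
      = 115.02 + 310.28 ≈ 425.29 mg.

425 mg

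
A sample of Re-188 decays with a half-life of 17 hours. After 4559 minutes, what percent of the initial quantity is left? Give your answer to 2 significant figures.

4559 minutes = 75.9833 hours.
n = 75.9833/17 ≈ 4.4696 half-lives.
Fraction remaining = (1/2)^4.4696 ≈ 0.045135, i.e. 4.5135%.

4.5%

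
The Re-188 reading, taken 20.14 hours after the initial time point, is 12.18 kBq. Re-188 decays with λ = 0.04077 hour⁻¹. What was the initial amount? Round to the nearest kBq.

t½ = ln 2 / λ = 0.69315 / 0.04077 ≈ 17.001 hours.
Number of half-lives elapsed: n = 20.14/17.001 ≈ 1.1846.
A₀ = A × 2^n = 12.18 × 2^1.1846 = 12.18 × 2.273 ≈ 27.685 kBq.

28 kBq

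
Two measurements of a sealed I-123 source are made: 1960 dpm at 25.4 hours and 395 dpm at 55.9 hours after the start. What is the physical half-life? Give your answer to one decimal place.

13.2 hours

Over Δt = 55.9 − 25.4 = 30.5 hours, the level fell by a factor of 1960/395 ≈ 4.962.
n = log₂(4.962) ≈ 2.3109 half-lives, so t½ = 30.5/2.3109 ≈ 13.198 hours.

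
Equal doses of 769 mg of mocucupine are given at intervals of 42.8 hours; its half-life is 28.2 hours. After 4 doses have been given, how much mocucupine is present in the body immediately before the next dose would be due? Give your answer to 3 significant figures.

The 4 doses were given 171.2, 128.4, 85.6, 42.8 hours ago.
Total = 769·(1/2)^(171.2/28.2) + 769·(1/2)^(128.4/28.2) + 769·(1/2)^(85.6/28.2) + 769·(1/2)^(42.8/28.2)
      = 11.439 + 32.755 + 93.791 + 268.56 ≈ 406.55 mg.

407 mg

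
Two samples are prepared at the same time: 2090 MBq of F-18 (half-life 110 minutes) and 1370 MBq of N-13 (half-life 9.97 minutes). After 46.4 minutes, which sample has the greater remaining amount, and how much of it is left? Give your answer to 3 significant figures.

F-18: 2090 × (1/2)^0.42182 ≈ 1560.2 MBq.
N-13: 1370 × (1/2)^4.654 ≈ 54.417 MBq.
F-18 has more remaining, at ≈ 1560.2 MBq.

F-18, 1560 MBq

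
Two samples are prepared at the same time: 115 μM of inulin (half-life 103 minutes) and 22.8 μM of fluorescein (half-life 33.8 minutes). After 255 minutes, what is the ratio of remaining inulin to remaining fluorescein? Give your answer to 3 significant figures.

inulin: 115 × (1/2)^(255/103) = 115 × (1/2)^2.4757 ≈ 20.674 μM.
fluorescein: 22.8 × (1/2)^(255/33.8) = 22.8 × (1/2)^7.5444 ≈ 0.12214 μM.
Ratio ≈ 20.674 / 0.12214 ≈ 169.27.

169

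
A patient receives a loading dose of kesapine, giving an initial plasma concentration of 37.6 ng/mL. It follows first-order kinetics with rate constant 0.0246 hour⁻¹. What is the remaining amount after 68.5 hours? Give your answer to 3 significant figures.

6.97 ng/mL

t½ = ln 2 / λ = 0.69315 / 0.0246 ≈ 28.177 hours.
Number of half-lives: n = 68.5/28.177 ≈ 2.4311.
Remaining = 37.6 × (1/2)^2.4311 = 37.6 × 0.18543 ≈ 6.972 ng/mL.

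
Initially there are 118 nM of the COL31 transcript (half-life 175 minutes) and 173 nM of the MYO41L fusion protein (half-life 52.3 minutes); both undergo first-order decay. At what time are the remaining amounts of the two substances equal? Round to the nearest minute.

41 minutes

Set 118·(1/2)^(t/175) = 173·(1/2)^(t/52.3).
Taking log₂: log₂(118/173) = t·(1/175 − 1/52.3).
log₂(0.68208) = -0.55199; 1/175 − 1/52.3 = -0.013406.
t = -0.55199 / -0.013406 ≈ 41.174 minutes.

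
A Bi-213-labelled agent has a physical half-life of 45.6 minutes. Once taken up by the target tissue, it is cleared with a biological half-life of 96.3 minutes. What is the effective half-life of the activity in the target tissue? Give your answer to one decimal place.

30.9 minutes

1/t_eff = 1/t_phys + 1/t_biol = 1/45.6 + 1/96.3 = 0.032314 per minute.
t_eff = 45.6 × 96.3 / (45.6 + 96.3) ≈ 30.946 minutes.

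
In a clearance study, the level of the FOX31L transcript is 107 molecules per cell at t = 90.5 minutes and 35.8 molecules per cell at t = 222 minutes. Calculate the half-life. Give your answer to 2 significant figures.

Over Δt = 222 − 90.5 = 131.5 minutes, the level fell by a factor of 107/35.8 ≈ 2.9888.
n = log₂(2.9888) ≈ 1.5796 half-lives, so t½ = 131.5/1.5796 ≈ 83.25 minutes.

83 minutes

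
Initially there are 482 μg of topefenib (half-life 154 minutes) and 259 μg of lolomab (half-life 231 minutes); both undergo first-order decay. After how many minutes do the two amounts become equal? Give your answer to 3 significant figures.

Set 482·(1/2)^(t/154) = 259·(1/2)^(t/231).
Taking log₂: log₂(482/259) = t·(1/154 − 1/231).
log₂(1.861) = 0.89608; 1/154 − 1/231 = 0.0021645.
t = 0.89608 / 0.0021645 ≈ 413.99 minutes.

414 minutes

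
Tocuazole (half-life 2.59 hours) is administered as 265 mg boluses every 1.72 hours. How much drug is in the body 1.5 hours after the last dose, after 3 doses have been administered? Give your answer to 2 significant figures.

The 3 doses were given 4.94, 3.22, 1.5 hours ago.
Total = 265·(1/2)^(4.94/2.59) + 265·(1/2)^(3.22/2.59) + 265·(1/2)^(1.5/2.59)
      = 70.645 + 111.94 + 177.38 ≈ 359.97 mg.

360 mg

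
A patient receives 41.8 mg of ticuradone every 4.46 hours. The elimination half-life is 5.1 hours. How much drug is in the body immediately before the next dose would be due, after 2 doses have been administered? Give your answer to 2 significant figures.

35 mg

The 2 doses were given 8.92, 4.46 hours ago.
Total = 41.8·(1/2)^(8.92/5.1) + 41.8·(1/2)^(4.46/5.1)
      = 12.436 + 22.799 ≈ 35.235 mg.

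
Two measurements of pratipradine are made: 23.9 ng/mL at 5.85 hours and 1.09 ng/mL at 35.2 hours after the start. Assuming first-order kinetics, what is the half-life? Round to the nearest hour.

7 hours

Over Δt = 35.2 − 5.85 = 29.35 hours, the level fell by a factor of 23.9/1.09 ≈ 21.927.
n = log₂(21.927) ≈ 4.4546 half-lives, so t½ = 29.35/4.4546 ≈ 6.5887 hours.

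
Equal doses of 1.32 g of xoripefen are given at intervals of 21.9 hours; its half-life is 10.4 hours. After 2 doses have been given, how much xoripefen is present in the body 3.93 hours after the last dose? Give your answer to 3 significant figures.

The 2 doses were given 25.83, 3.93 hours ago.
Total = 1.32·(1/2)^(25.83/10.4) + 1.32·(1/2)^(3.93/10.4)
      = 0.236 + 1.0158 ≈ 1.2518 g.

1.25 g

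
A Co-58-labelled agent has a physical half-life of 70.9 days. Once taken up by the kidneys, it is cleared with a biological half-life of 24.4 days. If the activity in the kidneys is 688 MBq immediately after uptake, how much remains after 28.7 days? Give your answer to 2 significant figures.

1/t_eff = 1/t_phys + 1/t_biol = 1/70.9 + 1/24.4 = 0.055088 per day.
t_eff = 70.9 × 24.4 / (70.9 + 24.4) ≈ 18.153 days.
Remaining = 688 × (1/2)^(28.7/18.153) = 688 × (1/2)^1.581 ≈ 229.96 MBq.

230 MBq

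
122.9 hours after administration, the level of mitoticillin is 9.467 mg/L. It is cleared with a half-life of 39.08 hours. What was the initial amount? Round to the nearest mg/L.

84 mg/L

Number of half-lives elapsed: n = 122.9/39.08 ≈ 3.1448.
A₀ = A × 2^n = 9.467 × 2^3.1448 = 9.467 × 8.8448 ≈ 83.734 mg/L.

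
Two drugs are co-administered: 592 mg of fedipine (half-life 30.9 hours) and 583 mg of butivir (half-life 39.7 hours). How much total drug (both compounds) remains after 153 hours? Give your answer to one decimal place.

59.5 mg

fedipine: 592 × (1/2)^(153/30.9) = 592 × (1/2)^4.9515 ≈ 19.133 mg.
butivir: 583 × (1/2)^(153/39.7) = 583 × (1/2)^3.8539 ≈ 40.321 mg.
Total = 19.133 + 40.321 ≈ 59.454 mg.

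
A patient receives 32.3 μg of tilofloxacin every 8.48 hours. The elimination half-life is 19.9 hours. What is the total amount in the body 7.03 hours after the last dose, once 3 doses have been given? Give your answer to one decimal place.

The 3 doses were given 23.99, 15.51, 7.03 hours ago.
Total = 32.3·(1/2)^(23.99/19.9) + 32.3·(1/2)^(15.51/19.9) + 32.3·(1/2)^(7.03/19.9)
      = 14.006 + 18.818 + 25.285 ≈ 58.109 μg.

58.1 μg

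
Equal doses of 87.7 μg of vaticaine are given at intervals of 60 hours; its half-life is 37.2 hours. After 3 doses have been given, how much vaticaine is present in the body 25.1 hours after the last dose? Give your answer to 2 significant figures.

79 μg

The 3 doses were given 145.1, 85.1, 25.1 hours ago.
Total = 87.7·(1/2)^(145.1/37.2) + 87.7·(1/2)^(85.1/37.2) + 87.7·(1/2)^(25.1/37.2)
      = 5.8725 + 17.962 + 54.94 ≈ 78.774 μg.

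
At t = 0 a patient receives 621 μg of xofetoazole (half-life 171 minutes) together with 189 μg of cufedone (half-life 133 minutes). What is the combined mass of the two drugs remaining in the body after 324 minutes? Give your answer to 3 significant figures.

202 μg

xofetoazole: 621 × (1/2)^(324/171) = 621 × (1/2)^1.8947 ≈ 167 μg.
cufedone: 189 × (1/2)^(324/133) = 189 × (1/2)^2.4361 ≈ 34.924 μg.
Total = 167 + 34.924 ≈ 201.93 μg.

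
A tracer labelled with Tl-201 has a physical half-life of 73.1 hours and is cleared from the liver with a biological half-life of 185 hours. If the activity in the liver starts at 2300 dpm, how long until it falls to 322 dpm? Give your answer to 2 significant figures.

150 hours

1/t_eff = 1/t_phys + 1/t_biol = 1/73.1 + 1/185 = 0.019085 per hour.
t_eff = 73.1 × 185 / (73.1 + 185) ≈ 52.396 hours.
n = log₂(2300/322) ≈ 2.8365; t = 2.8365 × 52.396 ≈ 148.62 hours.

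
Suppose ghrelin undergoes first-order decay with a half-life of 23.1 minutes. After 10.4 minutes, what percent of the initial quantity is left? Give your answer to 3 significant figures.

n = 10.4/23.1 ≈ 0.45022 half-lives.
Fraction remaining = (1/2)^0.45022 ≈ 0.73193, i.e. 73.193%.

73.2%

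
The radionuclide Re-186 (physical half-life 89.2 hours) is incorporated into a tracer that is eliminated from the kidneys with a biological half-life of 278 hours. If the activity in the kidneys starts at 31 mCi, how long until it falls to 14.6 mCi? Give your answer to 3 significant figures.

73.4 hours

1/t_eff = 1/t_phys + 1/t_biol = 1/89.2 + 1/278 = 0.014808 per hour.
t_eff = 89.2 × 278 / (89.2 + 278) ≈ 67.532 hours.
n = log₂(31/14.6) ≈ 1.0863; t = 1.0863 × 67.532 ≈ 73.36 hours.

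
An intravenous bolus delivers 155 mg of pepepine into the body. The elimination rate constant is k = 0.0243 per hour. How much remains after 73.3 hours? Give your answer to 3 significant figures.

t½ = ln 2 / k = 0.69315 / 0.0243 ≈ 28.525 hours.
Number of half-lives: n = 73.3/28.525 ≈ 2.5697.
Remaining = 155 × (1/2)^2.5697 = 155 × 0.16844 ≈ 26.108 mg.

26.1 mg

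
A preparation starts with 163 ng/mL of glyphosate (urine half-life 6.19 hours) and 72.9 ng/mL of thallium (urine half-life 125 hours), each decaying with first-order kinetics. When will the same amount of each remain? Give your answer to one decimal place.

Set 163·(1/2)^(t/6.19) = 72.9·(1/2)^(t/125).
Taking log₂: log₂(163/72.9) = t·(1/6.19 − 1/125).
log₂(2.2359) = 1.1609; 1/6.19 − 1/125 = 0.15355.
t = 1.1609 / 0.15355 ≈ 7.5602 hours.

7.6 hours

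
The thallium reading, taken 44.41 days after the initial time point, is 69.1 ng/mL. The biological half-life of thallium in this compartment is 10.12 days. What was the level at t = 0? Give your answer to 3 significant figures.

Number of half-lives elapsed: n = 44.41/10.12 ≈ 4.3883.
A₀ = A × 2^n = 69.1 × 2^4.3883 = 69.1 × 20.942 ≈ 1447.1 ng/mL.

1450 ng/mL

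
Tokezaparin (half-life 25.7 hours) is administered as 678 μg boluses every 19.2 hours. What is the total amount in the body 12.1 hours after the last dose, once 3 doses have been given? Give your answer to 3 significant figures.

954 μg

The 3 doses were given 50.5, 31.3, 12.1 hours ago.
Total = 678·(1/2)^(50.5/25.7) + 678·(1/2)^(31.3/25.7) + 678·(1/2)^(12.1/25.7)
      = 173.66 + 291.48 + 489.21 ≈ 954.36 μg.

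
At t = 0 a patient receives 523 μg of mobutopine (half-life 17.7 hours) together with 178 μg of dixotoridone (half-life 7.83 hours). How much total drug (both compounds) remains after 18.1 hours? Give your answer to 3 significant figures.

mobutopine: 523 × (1/2)^(18.1/17.7) = 523 × (1/2)^1.0226 ≈ 257.44 μg.
dixotoridone: 178 × (1/2)^(18.1/7.83) = 178 × (1/2)^2.3116 ≈ 35.855 μg.
Total = 257.44 + 35.855 ≈ 293.29 μg.

293 μg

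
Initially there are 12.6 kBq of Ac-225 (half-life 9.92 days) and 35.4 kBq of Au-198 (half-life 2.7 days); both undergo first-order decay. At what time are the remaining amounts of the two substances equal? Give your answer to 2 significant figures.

5.5 days

Set 12.6·(1/2)^(t/9.92) = 35.4·(1/2)^(t/2.7).
Taking log₂: log₂(12.6/35.4) = t·(1/9.92 − 1/2.7).
log₂(0.35593) = -1.4903; 1/9.92 − 1/2.7 = -0.26956.
t = -1.4903 / -0.26956 ≈ 5.5287 days.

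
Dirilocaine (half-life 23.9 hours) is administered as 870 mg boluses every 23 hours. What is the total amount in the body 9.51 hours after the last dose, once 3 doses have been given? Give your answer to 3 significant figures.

1170 mg

The 3 doses were given 55.51, 32.51, 9.51 hours ago.
Total = 870·(1/2)^(55.51/23.9) + 870·(1/2)^(32.51/23.9) + 870·(1/2)^(9.51/23.9)
      = 173.92 + 338.88 + 660.29 ≈ 1173.1 mg.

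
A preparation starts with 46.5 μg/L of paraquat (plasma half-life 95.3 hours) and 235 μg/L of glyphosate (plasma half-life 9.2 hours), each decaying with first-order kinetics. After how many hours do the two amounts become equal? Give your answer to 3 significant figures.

23.8 hours

Set 46.5·(1/2)^(t/95.3) = 235·(1/2)^(t/9.2).
Taking log₂: log₂(46.5/235) = t·(1/95.3 − 1/9.2).
log₂(0.19787) = -2.3374; 1/95.3 − 1/9.2 = -0.098202.
t = -2.3374 / -0.098202 ≈ 23.801 hours.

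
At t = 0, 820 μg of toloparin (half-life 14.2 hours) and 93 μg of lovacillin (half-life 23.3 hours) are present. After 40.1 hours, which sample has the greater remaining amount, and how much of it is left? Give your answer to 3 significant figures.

toloparin, 116 μg

toloparin: 820 × (1/2)^2.8239 ≈ 115.8 μg.
lovacillin: 93 × (1/2)^1.721 ≈ 28.21 μg.
Toloparin has more remaining, at ≈ 115.8 μg.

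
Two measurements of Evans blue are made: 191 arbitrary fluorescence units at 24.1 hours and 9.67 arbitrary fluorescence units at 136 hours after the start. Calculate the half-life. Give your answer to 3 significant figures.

26.0 hours

Over Δt = 136 − 24.1 = 111.9 hours, the level fell by a factor of 191/9.67 ≈ 19.752.
n = log₂(19.752) ≈ 4.3039 half-lives, so t½ = 111.9/4.3039 ≈ 26 hours.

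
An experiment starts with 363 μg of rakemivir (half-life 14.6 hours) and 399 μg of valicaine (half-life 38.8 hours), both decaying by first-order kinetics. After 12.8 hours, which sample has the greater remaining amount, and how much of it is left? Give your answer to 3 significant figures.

rakemivir: 363 × (1/2)^0.87671 ≈ 197.69 μg.
valicaine: 399 × (1/2)^0.3299 ≈ 317.44 μg.
Valicaine has more remaining, at ≈ 317.44 μg.

valicaine, 317 μg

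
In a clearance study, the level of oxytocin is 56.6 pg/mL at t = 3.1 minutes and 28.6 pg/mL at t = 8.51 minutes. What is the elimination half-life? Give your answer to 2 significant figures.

5.5 minutes

Over Δt = 8.51 − 3.1 = 5.41 minutes, the level fell by a factor of 56.6/28.6 ≈ 1.979.
n = log₂(1.979) ≈ 0.98479 half-lives, so t½ = 5.41/0.98479 ≈ 5.4936 minutes.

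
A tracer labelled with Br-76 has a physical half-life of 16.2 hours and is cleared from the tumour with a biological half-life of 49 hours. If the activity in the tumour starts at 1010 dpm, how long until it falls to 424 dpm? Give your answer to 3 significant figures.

1/t_eff = 1/t_phys + 1/t_biol = 1/16.2 + 1/49 = 0.082137 per hour.
t_eff = 16.2 × 49 / (16.2 + 49) ≈ 12.175 hours.
n = log₂(1010/424) ≈ 1.2522; t = 1.2522 × 12.175 ≈ 15.246 hours.

15.2 hours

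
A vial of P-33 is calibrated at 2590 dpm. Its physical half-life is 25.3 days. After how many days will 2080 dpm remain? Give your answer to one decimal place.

Fraction remaining = 2080/2590 ≈ 0.80309.
n = log₂(2590/2080) = ln(1.2452)/ln 2 ≈ 0.31637 half-lives.
t = n × t½ = 0.31637 × 25.3 ≈ 8.0041 days.

8.0 days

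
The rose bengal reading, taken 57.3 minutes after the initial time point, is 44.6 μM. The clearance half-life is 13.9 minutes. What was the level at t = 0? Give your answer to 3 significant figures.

777 μM

Number of half-lives elapsed: n = 57.3/13.9 ≈ 4.1223.
A₀ = A × 2^n = 44.6 × 2^4.1223 = 44.6 × 17.416 ≈ 776.73 μM.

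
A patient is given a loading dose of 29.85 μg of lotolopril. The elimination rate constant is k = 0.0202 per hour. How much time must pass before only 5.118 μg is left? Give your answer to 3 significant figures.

87.3 hours

t½ = ln 2 / k = 0.69315 / 0.0202 ≈ 34.314 hours.
Fraction remaining = 5.118/29.85 ≈ 0.17146.
n = log₂(29.85/5.118) = ln(5.8324)/ln 2 ≈ 2.5441 half-lives.
t = n × t½ = 2.5441 × 34.314 ≈ 87.298 hours.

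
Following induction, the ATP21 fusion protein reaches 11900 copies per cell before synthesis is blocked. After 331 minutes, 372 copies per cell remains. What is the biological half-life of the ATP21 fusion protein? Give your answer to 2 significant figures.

A/A₀ = 372/11900 ≈ 0.031261.
n = log₂(31.989) ≈ 4.9995 half-lives elapsed in 331 minutes.
t½ = 331/4.9995 ≈ 66.206 minutes.

66 minutes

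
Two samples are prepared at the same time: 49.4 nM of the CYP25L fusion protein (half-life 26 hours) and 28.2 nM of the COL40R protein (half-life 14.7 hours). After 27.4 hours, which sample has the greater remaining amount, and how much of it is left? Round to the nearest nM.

CYP25L fusion protein, 24 nM

CYP25L fusion protein: 49.4 × (1/2)^1.0538 ≈ 23.795 nM.
COL40R protein: 28.2 × (1/2)^1.8639 ≈ 7.7472 nM.
CYP25L fusion protein has more remaining, at ≈ 23.795 nM.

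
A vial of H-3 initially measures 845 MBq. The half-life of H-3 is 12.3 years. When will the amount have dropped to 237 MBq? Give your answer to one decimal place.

22.6 years

Fraction remaining = 237/845 ≈ 0.28047.
n = log₂(845/237) = ln(3.5654)/ln 2 ≈ 1.8341 half-lives.
t = n × t½ = 1.8341 × 12.3 ≈ 22.559 years.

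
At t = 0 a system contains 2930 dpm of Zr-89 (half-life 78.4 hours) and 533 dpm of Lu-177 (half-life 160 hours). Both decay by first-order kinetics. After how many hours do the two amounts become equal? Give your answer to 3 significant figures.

Set 2930·(1/2)^(t/78.4) = 533·(1/2)^(t/160).
Taking log₂: log₂(2930/533) = t·(1/78.4 − 1/160).
log₂(5.4972) = 2.4587; 1/78.4 − 1/160 = 0.0065051.
t = 2.4587 / 0.0065051 ≈ 377.96 hours.

378 hours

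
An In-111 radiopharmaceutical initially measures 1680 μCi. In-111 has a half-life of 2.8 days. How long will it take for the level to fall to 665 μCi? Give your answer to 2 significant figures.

Fraction remaining = 665/1680 ≈ 0.39583.
n = log₂(1680/665) = ln(2.5263)/ln 2 ≈ 1.337 half-lives.
t = n × t½ = 1.337 × 2.8 ≈ 3.7437 days.

3.7 days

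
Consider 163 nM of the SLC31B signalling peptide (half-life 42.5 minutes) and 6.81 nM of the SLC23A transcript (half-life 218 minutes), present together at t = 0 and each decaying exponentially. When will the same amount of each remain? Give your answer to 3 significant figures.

242 minutes

Set 163·(1/2)^(t/42.5) = 6.81·(1/2)^(t/218).
Taking log₂: log₂(163/6.81) = t·(1/42.5 − 1/218).
log₂(23.935) = 4.5811; 1/42.5 − 1/218 = 0.018942.
t = 4.5811 / 0.018942 ≈ 241.84 minutes.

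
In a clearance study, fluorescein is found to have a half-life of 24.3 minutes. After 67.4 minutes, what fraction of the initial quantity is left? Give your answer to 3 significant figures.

0.146

n = 67.4/24.3 ≈ 2.7737 half-lives.
Fraction remaining = (1/2)^2.7737 ≈ 0.14623.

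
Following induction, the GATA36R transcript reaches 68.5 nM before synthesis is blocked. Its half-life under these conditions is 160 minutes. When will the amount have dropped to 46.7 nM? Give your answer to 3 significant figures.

Fraction remaining = 46.7/68.5 ≈ 0.68175.
n = log₂(68.5/46.7) = ln(1.4668)/ln 2 ≈ 0.55268 half-lives.
t = n × t½ = 0.55268 × 160 ≈ 88.429 minutes.

88.4 minutes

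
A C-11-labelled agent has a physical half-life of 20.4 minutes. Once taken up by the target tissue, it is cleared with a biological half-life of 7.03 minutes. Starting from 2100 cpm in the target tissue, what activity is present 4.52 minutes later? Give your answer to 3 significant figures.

1/t_eff = 1/t_phys + 1/t_biol = 1/20.4 + 1/7.03 = 0.19127 per minute.
t_eff = 20.4 × 7.03 / (20.4 + 7.03) ≈ 5.2283 minutes.
Remaining = 2100 × (1/2)^(4.52/5.2283) = 2100 × (1/2)^0.86453 ≈ 1153.4 cpm.

1150 cpm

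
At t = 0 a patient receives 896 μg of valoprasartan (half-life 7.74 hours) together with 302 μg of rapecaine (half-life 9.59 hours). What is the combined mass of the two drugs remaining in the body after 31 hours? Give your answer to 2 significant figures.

valoprasartan: 896 × (1/2)^(31/7.74) = 896 × (1/2)^4.0052 ≈ 55.8 μg.
rapecaine: 302 × (1/2)^(31/9.59) = 302 × (1/2)^3.2325 ≈ 32.13 μg.
Total = 55.8 + 32.13 ≈ 87.93 μg.

88 μg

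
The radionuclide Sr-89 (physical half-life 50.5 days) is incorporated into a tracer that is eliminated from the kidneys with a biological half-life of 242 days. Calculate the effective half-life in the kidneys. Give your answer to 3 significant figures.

1/t_eff = 1/t_phys + 1/t_biol = 1/50.5 + 1/242 = 0.023934 per day.
t_eff = 50.5 × 242 / (50.5 + 242) ≈ 41.781 days.

41.8 days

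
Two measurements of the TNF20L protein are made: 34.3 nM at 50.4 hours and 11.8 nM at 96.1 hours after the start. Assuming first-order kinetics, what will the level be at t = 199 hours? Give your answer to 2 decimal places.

Over Δt = 96.1 − 50.4 = 45.7 hours, the level fell by a factor of 34.3/11.8 ≈ 2.9068.
n = log₂(2.9068) ≈ 1.5394 half-lives, so t½ = 45.7/1.5394 ≈ 29.686 hours.
From t = 96.1 to t = 199: 11.8 × (1/2)^((199−96.1)/29.686) ≈ 1.0677 nM.

1.07 nM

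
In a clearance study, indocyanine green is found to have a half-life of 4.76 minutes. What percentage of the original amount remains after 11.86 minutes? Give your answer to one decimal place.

17.8%

n = 11.86/4.76 ≈ 2.4916 half-lives.
Fraction remaining = (1/2)^2.4916 ≈ 0.17781, i.e. 17.781%.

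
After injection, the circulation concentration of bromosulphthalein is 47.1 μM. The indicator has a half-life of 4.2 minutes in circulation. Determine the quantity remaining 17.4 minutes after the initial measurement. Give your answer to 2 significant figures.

Number of half-lives: n = 17.4/4.2 ≈ 4.1429.
Remaining = 47.1 × (1/2)^4.1429 = 47.1 × 0.056608 ≈ 2.6662 μM.

2.7 μM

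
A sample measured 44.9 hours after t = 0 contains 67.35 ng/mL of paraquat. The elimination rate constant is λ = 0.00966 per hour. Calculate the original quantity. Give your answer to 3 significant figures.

104 ng/mL

t½ = ln 2 / λ = 0.69315 / 0.00966 ≈ 71.754 hours.
Number of half-lives elapsed: n = 44.9/71.754 ≈ 0.62575.
A₀ = A × 2^n = 67.35 × 2^0.62575 = 67.35 × 1.543 ≈ 103.92 ng/mL.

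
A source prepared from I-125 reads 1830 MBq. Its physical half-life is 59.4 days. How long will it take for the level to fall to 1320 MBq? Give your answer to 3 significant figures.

28.0 days

Fraction remaining = 1320/1830 ≈ 0.72131.
n = log₂(1830/1320) = ln(1.3864)/ln 2 ≈ 0.47131 half-lives.
t = n × t½ = 0.47131 × 59.4 ≈ 27.996 days.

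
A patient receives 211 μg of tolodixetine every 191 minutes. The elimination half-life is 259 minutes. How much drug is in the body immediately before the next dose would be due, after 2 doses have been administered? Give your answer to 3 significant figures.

The 2 doses were given 382, 191 minutes ago.
Total = 211·(1/2)^(382/259) + 211·(1/2)^(191/259)
      = 75.909 + 126.56 ≈ 202.47 μg.

202 μg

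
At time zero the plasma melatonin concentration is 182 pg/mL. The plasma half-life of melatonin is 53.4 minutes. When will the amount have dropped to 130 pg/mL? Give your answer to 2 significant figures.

26 minutes

Fraction remaining = 130/182 ≈ 0.71429.
n = log₂(182/130) = ln(1.4)/ln 2 ≈ 0.48543 half-lives.
t = n × t½ = 0.48543 × 53.4 ≈ 25.922 minutes.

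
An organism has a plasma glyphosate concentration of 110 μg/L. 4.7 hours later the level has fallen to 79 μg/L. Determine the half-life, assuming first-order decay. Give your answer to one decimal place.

A/A₀ = 79/110 ≈ 0.71818.
n = log₂(1.3924) ≈ 0.47758 half-lives elapsed in 4.7 hours.
t½ = 4.7/0.47758 ≈ 9.8413 hours.

9.8 hours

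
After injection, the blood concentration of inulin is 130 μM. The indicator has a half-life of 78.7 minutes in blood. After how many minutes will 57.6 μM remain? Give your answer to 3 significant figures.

92.4 minutes

Fraction remaining = 57.6/130 ≈ 0.44308.
n = log₂(130/57.6) = ln(2.2569)/ln 2 ≈ 1.1744 half-lives.
t = n × t½ = 1.1744 × 78.7 ≈ 92.423 minutes.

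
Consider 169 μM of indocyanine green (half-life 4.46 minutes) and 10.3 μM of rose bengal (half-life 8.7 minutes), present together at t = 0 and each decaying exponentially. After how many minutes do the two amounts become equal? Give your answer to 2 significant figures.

37 minutes

Set 169·(1/2)^(t/4.46) = 10.3·(1/2)^(t/8.7).
Taking log₂: log₂(169/10.3) = t·(1/4.46 − 1/8.7).
log₂(16.408) = 4.0363; 1/4.46 − 1/8.7 = 0.10927.
t = 4.0363 / 0.10927 ≈ 36.938 minutes.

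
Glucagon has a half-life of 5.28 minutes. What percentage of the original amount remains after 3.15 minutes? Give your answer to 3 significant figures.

66.1%

n = 3.15/5.28 ≈ 0.59659 half-lives.
Fraction remaining = (1/2)^0.59659 ≈ 0.66131, i.e. 66.131%.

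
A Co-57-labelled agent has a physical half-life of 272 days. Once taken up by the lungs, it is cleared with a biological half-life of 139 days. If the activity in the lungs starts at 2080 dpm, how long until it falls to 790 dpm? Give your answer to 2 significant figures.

1/t_eff = 1/t_phys + 1/t_biol = 1/272 + 1/139 = 0.010871 per day.
t_eff = 272 × 139 / (272 + 139) ≈ 91.99 days.
n = log₂(2080/790) ≈ 1.3967; t = 1.3967 × 91.99 ≈ 128.48 days.

130 days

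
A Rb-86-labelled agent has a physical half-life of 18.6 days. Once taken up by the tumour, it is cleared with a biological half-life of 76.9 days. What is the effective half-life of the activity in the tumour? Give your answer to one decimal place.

1/t_eff = 1/t_phys + 1/t_biol = 1/18.6 + 1/76.9 = 0.066767 per day.
t_eff = 18.6 × 76.9 / (18.6 + 76.9) ≈ 14.977 days.

15.0 days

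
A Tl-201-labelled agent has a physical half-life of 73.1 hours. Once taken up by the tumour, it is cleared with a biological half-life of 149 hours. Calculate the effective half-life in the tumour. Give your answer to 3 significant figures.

1/t_eff = 1/t_phys + 1/t_biol = 1/73.1 + 1/149 = 0.020391 per hour.
t_eff = 73.1 × 149 / (73.1 + 149) ≈ 49.041 hours.

49.0 hours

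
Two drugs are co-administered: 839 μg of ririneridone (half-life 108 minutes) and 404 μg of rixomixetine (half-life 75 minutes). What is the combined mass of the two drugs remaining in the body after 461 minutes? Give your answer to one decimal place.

ririneridone: 839 × (1/2)^(461/108) = 839 × (1/2)^4.2685 ≈ 43.532 μg.
rixomixetine: 404 × (1/2)^(461/75) = 404 × (1/2)^6.1467 ≈ 5.7023 μg.
Total = 43.532 + 5.7023 ≈ 49.234 μg.

49.2 μg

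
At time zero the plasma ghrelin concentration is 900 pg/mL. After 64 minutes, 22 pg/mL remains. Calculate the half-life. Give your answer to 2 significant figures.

12 minutes

A/A₀ = 22/900 ≈ 0.024444.
n = log₂(40.909) ≈ 5.3543 half-lives elapsed in 64 minutes.
t½ = 64/5.3543 ≈ 11.953 minutes.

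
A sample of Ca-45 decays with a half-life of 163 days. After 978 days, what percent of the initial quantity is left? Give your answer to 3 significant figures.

n = 978/163 ≈ 6 half-lives.
Fraction remaining = (1/2)^6 ≈ 0.015625, i.e. 1.5625%.

1.56%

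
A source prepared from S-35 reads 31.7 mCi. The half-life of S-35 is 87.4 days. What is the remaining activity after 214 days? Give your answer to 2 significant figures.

5.8 mCi

Number of half-lives: n = 214/87.4 ≈ 2.4485.
Remaining = 31.7 × (1/2)^2.4485 = 31.7 × 0.1832 ≈ 5.8074 mCi.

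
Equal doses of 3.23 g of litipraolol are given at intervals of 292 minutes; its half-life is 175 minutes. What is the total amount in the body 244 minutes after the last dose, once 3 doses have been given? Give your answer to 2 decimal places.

1.74 g

The 3 doses were given 828, 536, 244 minutes ago.
Total = 3.23·(1/2)^(828/175) + 3.23·(1/2)^(536/175) + 3.23·(1/2)^(244/175)
      = 0.12159 + 0.38654 + 1.2288 ≈ 1.7369 g.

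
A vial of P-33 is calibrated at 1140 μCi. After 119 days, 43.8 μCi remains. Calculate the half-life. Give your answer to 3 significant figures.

25.3 days

A/A₀ = 43.8/1140 ≈ 0.038421.
n = log₂(26.027) ≈ 4.702 half-lives elapsed in 119 days.
t½ = 119/4.702 ≈ 25.309 days.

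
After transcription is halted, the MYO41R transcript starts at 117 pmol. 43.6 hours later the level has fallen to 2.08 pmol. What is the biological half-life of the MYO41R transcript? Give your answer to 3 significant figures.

A/A₀ = 2.08/117 ≈ 0.017778.
n = log₂(56.25) ≈ 5.8138 half-lives elapsed in 43.6 hours.
t½ = 43.6/5.8138 ≈ 7.4994 hours.

7.50 hours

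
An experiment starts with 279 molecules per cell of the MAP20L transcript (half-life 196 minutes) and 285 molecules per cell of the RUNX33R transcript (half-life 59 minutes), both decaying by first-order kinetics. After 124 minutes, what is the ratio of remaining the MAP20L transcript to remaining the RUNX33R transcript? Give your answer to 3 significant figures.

2.71

MAP20L transcript: 279 × (1/2)^(124/196) = 279 × (1/2)^0.63265 ≈ 179.95 molecules per cell.
RUNX33R transcript: 285 × (1/2)^(124/59) = 285 × (1/2)^2.1017 ≈ 66.401 molecules per cell.
Ratio ≈ 179.95 / 66.401 ≈ 2.7101.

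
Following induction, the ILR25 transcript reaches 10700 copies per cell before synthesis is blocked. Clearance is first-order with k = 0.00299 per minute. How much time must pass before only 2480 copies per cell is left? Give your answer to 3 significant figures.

t½ = ln 2 / k = 0.69315 / 0.00299 ≈ 231.82 minutes.
Fraction remaining = 2480/10700 ≈ 0.23178.
n = log₂(10700/2480) = ln(4.3145)/ln 2 ≈ 2.1092 half-lives.
t = n × t½ = 2.1092 × 231.82 ≈ 488.96 minutes.

489 minutes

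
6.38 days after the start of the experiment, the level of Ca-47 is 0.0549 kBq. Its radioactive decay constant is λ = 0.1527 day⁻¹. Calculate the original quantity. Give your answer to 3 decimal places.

0.145 kBq

t½ = ln 2 / λ = 0.69315 / 0.1527 ≈ 4.5393 days.
Number of half-lives elapsed: n = 6.38/4.5393 ≈ 1.4055.
A₀ = A × 2^n = 0.0549 × 2^1.4055 = 0.0549 × 2.6491 ≈ 0.14544 kBq.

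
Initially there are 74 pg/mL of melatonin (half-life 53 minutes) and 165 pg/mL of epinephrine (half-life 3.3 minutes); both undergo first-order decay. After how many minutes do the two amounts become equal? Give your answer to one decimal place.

Set 74·(1/2)^(t/53) = 165·(1/2)^(t/3.3).
Taking log₂: log₂(74/165) = t·(1/53 − 1/3.3).
log₂(0.44848) = -1.1569; 1/53 − 1/3.3 = -0.28416.
t = -1.1569 / -0.28416 ≈ 4.0712 minutes.

4.1 minutes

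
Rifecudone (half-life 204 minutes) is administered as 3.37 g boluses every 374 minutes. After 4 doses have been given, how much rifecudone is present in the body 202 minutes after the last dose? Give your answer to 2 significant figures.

The 4 doses were given 1324, 950, 576, 202 minutes ago.
Total = 3.37·(1/2)^(1324/204) + 3.37·(1/2)^(950/204) + 3.37·(1/2)^(576/204) + 3.37·(1/2)^(202/204)
      = 0.037487 + 0.13359 + 0.47606 + 1.6965 ≈ 2.3436 g.

2.3 g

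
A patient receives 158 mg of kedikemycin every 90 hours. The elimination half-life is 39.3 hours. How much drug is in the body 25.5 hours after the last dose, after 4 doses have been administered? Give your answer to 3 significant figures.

The 4 doses were given 295.5, 205.5, 115.5, 25.5 hours ago.
Total = 158·(1/2)^(295.5/39.3) + 158·(1/2)^(205.5/39.3) + 158·(1/2)^(115.5/39.3) + 158·(1/2)^(25.5/39.3)
      = 0.86137 + 4.2128 + 20.604 + 100.77 ≈ 126.45 mg.

126 mg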